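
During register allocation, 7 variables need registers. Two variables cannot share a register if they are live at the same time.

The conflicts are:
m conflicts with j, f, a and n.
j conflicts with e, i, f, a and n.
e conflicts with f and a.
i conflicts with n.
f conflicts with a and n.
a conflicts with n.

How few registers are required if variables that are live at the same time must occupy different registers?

m, j, f, a, n all conflict with each other, so at least 5 registers are needed.
5 registers suffice: register 1 → {j}; register 2 → {i, a}; register 3 → {e, n}; register 4 → {f}; register 5 → {m}. No two conflicting variables share a register.

5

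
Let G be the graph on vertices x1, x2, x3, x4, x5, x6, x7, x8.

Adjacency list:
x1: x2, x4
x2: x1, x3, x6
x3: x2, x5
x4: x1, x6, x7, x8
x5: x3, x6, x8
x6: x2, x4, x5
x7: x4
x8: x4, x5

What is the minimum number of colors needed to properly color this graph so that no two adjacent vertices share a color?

x3 and x5 are adjacent, so at least 2 colors are needed.
2 colors suffice: color red → {x2, x4, x5}; color blue → {x1, x3, x6, x7, x8}. Every edge joins two different colors.

2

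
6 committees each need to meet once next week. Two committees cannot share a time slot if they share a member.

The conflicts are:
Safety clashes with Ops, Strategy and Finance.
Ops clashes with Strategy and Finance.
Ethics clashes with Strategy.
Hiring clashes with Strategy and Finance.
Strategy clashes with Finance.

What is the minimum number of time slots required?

Safety, Ops, Strategy, Finance are mutually in conflict, so at least 4 time slots are needed.
4 time slots suffice: time slot 1 → {Strategy}; time slot 2 → {Ethics, Finance}; time slot 3 → {Safety, Hiring}; time slot 4 → {Ops}. Each listed conflict is separated.

4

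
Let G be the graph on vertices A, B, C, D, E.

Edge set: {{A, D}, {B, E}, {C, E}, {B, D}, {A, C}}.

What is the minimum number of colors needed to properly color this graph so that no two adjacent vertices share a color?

The cycle C-E-B-D-A-C has odd length 5, so it cannot be 2-colored; at least 3 colors are needed.
3 colors suffice: color red → {B, C}; color blue → {D, E}; color green → {A}. Each edge has distinct colors on its endpoints.

3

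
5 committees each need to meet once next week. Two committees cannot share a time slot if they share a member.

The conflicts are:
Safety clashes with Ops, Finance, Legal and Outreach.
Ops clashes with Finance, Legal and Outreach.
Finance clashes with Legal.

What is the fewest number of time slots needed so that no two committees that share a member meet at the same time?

4

Safety, Ops, Finance, Legal are mutually in conflict, so at least 4 time slots are needed.
A valid assignment using 4 time slots: Safety=2, Ops=1, Finance=4, Legal=3, Outreach=3. No two conflicting committees share a time slot.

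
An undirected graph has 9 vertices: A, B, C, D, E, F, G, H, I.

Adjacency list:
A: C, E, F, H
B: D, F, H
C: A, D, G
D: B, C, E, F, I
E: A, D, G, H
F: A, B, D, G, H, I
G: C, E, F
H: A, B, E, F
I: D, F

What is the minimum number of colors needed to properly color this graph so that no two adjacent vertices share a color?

B, F, H form a triangle, so at least 3 colors are needed.
One proper 3-coloring: A=green, B=green, C=red, D=blue, E=red, F=red, G=blue, H=blue, I=green. Each edge has distinct colors on its endpoints.

3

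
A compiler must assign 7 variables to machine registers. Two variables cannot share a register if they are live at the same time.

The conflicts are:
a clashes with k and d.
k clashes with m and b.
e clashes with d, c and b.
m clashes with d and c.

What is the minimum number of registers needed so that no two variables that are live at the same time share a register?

3

The cycle b-e-d-m-k-b has odd length 5, so it cannot be 2-colored; at least 3 registers are needed.
3 registers suffice: register 1 → {k, d, c}; register 2 → {a, e, m}; register 3 → {b}. Every pair that conflicts lands in different registers.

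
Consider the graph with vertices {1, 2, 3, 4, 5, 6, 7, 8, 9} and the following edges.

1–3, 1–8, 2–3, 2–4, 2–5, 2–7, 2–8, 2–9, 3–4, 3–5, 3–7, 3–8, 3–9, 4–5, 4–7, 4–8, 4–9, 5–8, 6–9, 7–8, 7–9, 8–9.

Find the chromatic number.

2, 3, 4, 7, 8, 9 form a clique, so at least 6 colors are needed.
6 colors suffice: color red → {3, 6}; color blue → {8}; color green → {1, 2}; color yellow → {5, 9}; color purple → {4}; color orange → {7}. No two adjacent vertices share a color.

6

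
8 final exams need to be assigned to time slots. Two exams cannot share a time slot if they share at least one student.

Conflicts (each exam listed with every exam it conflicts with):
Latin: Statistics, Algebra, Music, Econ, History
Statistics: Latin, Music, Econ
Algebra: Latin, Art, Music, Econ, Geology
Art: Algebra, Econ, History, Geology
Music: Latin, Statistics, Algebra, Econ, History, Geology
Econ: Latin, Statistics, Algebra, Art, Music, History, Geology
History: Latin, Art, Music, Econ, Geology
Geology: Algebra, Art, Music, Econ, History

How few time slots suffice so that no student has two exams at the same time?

4

Latin, Algebra, Music, Econ all conflict with each other, so at least 4 time slots are needed.
4 time slots suffice: time slot 1 → {Econ}; time slot 2 → {Art, Music}; time slot 3 → {Latin, Geology}; time slot 4 → {Statistics, Algebra, History}. Every pair that conflicts lands in different time slots.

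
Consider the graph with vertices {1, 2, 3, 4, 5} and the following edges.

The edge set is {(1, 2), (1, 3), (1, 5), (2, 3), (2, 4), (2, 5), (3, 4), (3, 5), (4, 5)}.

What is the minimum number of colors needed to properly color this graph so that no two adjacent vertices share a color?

1, 2, 3, 5 are mutually adjacent (a clique of size 4), so at least 4 colors are needed.
4 colors suffice: 1=d, 2=c, 3=b, 4=d, 5=a. No two adjacent vertices share a color.

4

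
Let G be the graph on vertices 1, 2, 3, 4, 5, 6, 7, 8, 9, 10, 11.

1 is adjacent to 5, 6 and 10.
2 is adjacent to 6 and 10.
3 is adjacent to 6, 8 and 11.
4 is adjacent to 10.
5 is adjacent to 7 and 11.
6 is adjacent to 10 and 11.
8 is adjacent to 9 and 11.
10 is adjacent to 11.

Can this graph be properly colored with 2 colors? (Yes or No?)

1, 6, 10 form a triangle, so at least 3 colors are needed.
So 2 colors are not enough.

No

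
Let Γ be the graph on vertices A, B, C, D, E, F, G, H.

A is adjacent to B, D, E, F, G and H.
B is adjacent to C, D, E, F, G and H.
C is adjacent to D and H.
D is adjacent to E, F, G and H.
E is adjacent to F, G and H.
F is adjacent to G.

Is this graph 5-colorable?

A, B, D, E, F, G are mutually adjacent (a clique of size 6), so at least 6 colors are needed.
So 5 colors are not enough.

No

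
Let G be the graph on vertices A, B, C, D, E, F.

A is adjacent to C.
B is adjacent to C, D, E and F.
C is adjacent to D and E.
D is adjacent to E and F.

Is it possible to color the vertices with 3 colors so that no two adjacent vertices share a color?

B, C, D, E are pairwise adjacent (a clique of size 4), so at least 4 colors are needed.
So 3 colors are not enough.

No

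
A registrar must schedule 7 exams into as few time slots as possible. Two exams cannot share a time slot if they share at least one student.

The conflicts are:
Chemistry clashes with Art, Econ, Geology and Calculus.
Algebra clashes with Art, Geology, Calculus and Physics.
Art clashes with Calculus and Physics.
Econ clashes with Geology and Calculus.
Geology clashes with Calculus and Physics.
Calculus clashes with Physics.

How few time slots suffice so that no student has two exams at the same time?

Algebra, Geology, Calculus, Physics all conflict with each other, so at least 4 time slots are needed.
4 time slots suffice: time slot 1 → {Calculus}; time slot 2 → {Art, Geology}; time slot 3 → {Chemistry, Physics}; time slot 4 → {Algebra, Econ}. Each listed conflict is separated.

4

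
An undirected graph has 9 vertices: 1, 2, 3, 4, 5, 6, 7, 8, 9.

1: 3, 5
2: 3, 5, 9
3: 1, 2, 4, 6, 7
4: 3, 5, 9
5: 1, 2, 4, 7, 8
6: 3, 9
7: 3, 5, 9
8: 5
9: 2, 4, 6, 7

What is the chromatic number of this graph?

2

3 and 7 are adjacent, so at least 2 colors are needed.
One proper 2-coloring: 1=blue, 2=blue, 3=red, 4=blue, 5=red, 6=blue, 7=blue, 8=blue, 9=red. Every edge joins two different colors.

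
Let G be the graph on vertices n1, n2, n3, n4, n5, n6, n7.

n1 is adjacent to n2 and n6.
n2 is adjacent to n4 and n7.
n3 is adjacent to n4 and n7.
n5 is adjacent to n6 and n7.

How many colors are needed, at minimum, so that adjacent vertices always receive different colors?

The cycle n7-n5-n6-n1-n2-n7 has odd length 5, so it cannot be 2-colored; at least 3 colors are needed.
3 colors suffice: color R → {n2, n3, n6}; color B → {n1, n4, n7}; color G → {n5}. No two adjacent vertices share a color.

3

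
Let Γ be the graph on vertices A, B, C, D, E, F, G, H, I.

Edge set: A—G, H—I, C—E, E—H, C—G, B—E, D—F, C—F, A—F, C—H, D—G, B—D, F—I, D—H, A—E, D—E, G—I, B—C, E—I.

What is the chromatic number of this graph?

E, H, I are pairwise adjacent, so at least 3 colors are needed.
One proper 3-coloring: A=blue, B=green, C=blue, D=blue, E=red, F=red, G=red, H=green, I=blue. No two adjacent vertices share a color.

3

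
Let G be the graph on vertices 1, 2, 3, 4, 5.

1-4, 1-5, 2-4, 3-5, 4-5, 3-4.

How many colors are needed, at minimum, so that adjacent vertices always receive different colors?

3, 4, 5 form a triangle, so at least 3 colors are needed.
3 colors suffice: color red → {4}; color blue → {2, 5}; color green → {1, 3}. Each edge has distinct colors on its endpoints.

3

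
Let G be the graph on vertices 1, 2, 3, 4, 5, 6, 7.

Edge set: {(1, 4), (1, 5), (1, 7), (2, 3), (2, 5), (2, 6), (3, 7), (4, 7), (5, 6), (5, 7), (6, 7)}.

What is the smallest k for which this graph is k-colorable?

3

5, 6, 7 are pairwise adjacent, so at least 3 colors are needed.
One proper 3-coloring: 1=green, 2=red, 3=blue, 4=blue, 5=blue, 6=green, 7=red. Each edge has distinct colors on its endpoints.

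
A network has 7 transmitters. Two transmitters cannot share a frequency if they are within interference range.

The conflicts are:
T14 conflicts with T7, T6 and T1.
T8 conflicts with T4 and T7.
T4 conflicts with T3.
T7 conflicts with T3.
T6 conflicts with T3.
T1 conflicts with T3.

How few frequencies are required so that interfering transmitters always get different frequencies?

T8 and T7 conflict, so at least 2 frequencies are needed.
2 frequencies suffice: frequency 1 → {T14, T8, T3}; frequency 2 → {T4, T7, T6, T1}. Each listed conflict is separated.

2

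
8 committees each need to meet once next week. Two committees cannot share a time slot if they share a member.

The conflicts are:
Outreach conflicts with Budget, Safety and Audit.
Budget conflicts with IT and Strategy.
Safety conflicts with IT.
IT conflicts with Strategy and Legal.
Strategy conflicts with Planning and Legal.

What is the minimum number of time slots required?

3

IT, Strategy, Legal pairwise conflict, so at least 3 time slots are needed.
Using 3 time slots: Outreach=1, Budget=3, Safety=3, IT=2, Audit=2, Strategy=1, Planning=2, Legal=3. Each listed conflict is separated.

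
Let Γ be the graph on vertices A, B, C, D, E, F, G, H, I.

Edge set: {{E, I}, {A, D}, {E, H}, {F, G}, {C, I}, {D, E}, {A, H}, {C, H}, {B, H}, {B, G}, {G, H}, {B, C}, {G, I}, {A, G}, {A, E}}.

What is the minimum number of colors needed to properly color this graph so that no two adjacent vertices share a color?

A, D, E are pairwise adjacent, so at least 3 colors are needed.
3 colors suffice: color red → {C, E, G}; color blue → {D, F, H, I}; color green → {A, B}. Every edge joins two different colors.

3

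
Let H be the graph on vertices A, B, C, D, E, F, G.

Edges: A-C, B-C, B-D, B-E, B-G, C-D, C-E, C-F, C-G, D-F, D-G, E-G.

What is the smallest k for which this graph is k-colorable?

B, C, E, G are pairwise adjacent (a clique of size 4), so at least 4 colors are needed.
4 colors suffice: A=2, B=2, C=1, D=4, E=4, F=2, G=3. Every edge joins two different colors.

4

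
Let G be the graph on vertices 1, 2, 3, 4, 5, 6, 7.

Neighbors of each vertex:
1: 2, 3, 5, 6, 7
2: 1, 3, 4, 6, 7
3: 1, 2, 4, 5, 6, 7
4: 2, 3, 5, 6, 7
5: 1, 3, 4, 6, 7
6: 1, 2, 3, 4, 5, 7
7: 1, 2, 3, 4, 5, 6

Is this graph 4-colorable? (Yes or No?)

No

2, 3, 4, 6, 7 form a clique, so at least 5 colors are needed.
So 4 colors are not enough.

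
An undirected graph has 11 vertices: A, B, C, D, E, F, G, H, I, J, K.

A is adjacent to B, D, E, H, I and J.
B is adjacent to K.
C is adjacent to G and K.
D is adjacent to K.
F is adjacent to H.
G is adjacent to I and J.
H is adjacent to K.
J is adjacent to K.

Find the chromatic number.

2

G and I are adjacent, so at least 2 colors are needed.
A valid assignment using 2 colors: A=1, B=2, C=2, D=2, E=2, F=1, G=1, H=2, I=2, J=2, K=1. Every edge joins two different colors.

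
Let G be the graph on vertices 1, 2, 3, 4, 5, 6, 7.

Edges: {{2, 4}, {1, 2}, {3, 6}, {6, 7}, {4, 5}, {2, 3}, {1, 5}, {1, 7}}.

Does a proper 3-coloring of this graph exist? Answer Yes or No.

The chromatic number is 3. The cycle 7-6-3-2-1-7 has odd length 5, so it cannot be 2-colored; at least 3 colors are needed.
A valid assignment using 3 colors: 1=b, 2=a, 3=b, 4=b, 5=a, 6=a, 7=c.
That is already a proper 3-coloring.

Yes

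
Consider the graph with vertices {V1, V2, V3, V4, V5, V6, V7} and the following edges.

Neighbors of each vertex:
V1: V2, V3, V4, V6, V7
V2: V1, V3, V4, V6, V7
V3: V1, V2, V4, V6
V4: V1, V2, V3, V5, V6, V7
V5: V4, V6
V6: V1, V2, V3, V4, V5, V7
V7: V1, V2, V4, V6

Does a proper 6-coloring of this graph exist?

Yes

The chromatic number is 5. V1, V2, V4, V6, V7 form a clique, so at least 5 colors are needed.
A valid assignment using 5 colors: V1=4, V2=3, V3=5, V4=1, V5=3, V6=2, V7=5.
Since 6 ≥ 5, a proper 6-coloring certainly exists.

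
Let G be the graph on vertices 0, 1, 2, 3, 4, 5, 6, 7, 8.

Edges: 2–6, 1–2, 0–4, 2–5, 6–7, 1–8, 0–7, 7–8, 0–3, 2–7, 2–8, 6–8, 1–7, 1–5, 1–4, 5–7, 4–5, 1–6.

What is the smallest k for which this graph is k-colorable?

1, 2, 6, 7, 8 are mutually adjacent (a clique of size 5), so at least 5 colors are needed.
5 colors suffice: 0=blue, 1=blue, 2=green, 3=red, 4=red, 5=yellow, 6=purple, 7=red, 8=yellow. Each edge has distinct colors on its endpoints.

5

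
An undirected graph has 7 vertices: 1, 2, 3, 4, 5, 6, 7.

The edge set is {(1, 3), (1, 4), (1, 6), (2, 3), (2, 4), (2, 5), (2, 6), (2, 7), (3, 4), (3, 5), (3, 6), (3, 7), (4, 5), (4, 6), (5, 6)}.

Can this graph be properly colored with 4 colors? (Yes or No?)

No

2, 3, 4, 5, 6 are pairwise adjacent (a clique of size 5), so at least 5 colors are needed.
So 4 colors are not enough.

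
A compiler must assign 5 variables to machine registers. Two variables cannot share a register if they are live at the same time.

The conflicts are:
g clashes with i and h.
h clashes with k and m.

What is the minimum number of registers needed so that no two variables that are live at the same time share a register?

g and h conflict, so at least 2 registers are needed.
2 registers suffice: register 1 → {i, h}; register 2 → {g, k, m}. Every pair that conflicts lands in different registers.

2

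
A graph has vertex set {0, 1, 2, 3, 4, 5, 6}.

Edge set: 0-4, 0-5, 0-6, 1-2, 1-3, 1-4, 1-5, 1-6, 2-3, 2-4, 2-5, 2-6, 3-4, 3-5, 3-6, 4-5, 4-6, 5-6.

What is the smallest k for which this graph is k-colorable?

6

1, 2, 3, 4, 5, 6 are pairwise adjacent (a clique of size 6), so at least 6 colors are needed.
6 colors suffice: 0=d, 1=f, 2=e, 3=d, 4=a, 5=c, 6=b. No two adjacent vertices share a color.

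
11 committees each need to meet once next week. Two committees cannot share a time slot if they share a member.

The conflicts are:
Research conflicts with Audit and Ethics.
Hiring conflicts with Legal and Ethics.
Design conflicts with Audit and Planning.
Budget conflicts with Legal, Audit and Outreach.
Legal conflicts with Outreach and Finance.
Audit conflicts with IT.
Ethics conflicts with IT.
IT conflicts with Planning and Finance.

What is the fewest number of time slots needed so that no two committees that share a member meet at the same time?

Budget, Legal, Outreach are mutually in conflict, so at least 3 time slots are needed.
3 time slots suffice: Research=1, Hiring=3, Design=1, Budget=3, Legal=1, Audit=2, Outreach=2, Ethics=2, IT=1, Planning=2, Finance=2. Each listed conflict is separated.

3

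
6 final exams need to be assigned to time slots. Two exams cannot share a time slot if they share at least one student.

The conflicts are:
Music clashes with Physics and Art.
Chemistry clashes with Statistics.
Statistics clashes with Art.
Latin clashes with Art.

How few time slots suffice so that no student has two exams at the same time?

Statistics and Art conflict, so at least 2 time slots are needed.
2 time slots suffice: time slot 1 → {Physics, Chemistry, Art}; time slot 2 → {Music, Statistics, Latin}. Each listed conflict is separated.

2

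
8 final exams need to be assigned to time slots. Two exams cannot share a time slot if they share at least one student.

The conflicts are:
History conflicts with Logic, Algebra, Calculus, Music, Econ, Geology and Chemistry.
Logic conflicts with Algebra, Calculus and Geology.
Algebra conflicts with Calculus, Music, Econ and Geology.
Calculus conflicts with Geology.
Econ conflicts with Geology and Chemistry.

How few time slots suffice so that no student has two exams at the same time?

History, Logic, Algebra, Calculus, Geology are mutually in conflict, so at least 5 time slots are needed.
5 time slots suffice: time slot 1 → {History}; time slot 2 → {Algebra, Chemistry}; time slot 3 → {Music, Geology}; time slot 4 → {Calculus, Econ}; time slot 5 → {Logic}. Each listed conflict is separated.

5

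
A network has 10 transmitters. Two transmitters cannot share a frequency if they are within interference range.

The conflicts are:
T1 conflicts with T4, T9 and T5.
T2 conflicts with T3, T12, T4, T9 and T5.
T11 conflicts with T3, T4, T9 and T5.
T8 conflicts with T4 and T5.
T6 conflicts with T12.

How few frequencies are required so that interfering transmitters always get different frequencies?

2

T6 and T12 conflict, so at least 2 frequencies are needed.
Using 2 frequencies: T1=1, T2=1, T11=1, T8=1, T3=2, T6=1, T12=2, T4=2, T9=2, T5=2. Every pair that conflicts lands in different frequencies.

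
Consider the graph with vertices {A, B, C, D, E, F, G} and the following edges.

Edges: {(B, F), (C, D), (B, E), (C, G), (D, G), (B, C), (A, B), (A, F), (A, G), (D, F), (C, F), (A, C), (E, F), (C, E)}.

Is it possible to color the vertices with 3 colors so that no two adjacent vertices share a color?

No

B, C, E, F are mutually adjacent (a clique of size 4), so at least 4 colors are needed.
So 3 colors are not enough.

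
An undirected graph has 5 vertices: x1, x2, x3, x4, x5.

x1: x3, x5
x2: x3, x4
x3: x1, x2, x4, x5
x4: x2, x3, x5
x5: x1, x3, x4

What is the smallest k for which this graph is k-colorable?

3

x1, x3, x5 are mutually adjacent, so at least 3 colors are needed.
3 colors suffice: x1=3, x2=2, x3=1, x4=3, x5=2. No two adjacent vertices share a color.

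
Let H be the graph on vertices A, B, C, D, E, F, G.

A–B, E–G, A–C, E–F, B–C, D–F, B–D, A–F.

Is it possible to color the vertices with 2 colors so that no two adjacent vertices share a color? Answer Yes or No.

A, B, C are pairwise adjacent, so at least 3 colors are needed.
So 2 colors are not enough.

No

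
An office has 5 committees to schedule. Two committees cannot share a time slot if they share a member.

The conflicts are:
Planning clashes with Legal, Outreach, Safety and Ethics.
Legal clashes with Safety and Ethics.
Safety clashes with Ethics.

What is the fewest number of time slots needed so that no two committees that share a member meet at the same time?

4

Planning, Legal, Safety, Ethics all conflict with each other, so at least 4 time slots are needed.
4 time slots suffice: time slot 1 → {Planning}; time slot 2 → {Outreach, Safety}; time slot 3 → {Legal}; time slot 4 → {Ethics}. Each listed conflict is separated.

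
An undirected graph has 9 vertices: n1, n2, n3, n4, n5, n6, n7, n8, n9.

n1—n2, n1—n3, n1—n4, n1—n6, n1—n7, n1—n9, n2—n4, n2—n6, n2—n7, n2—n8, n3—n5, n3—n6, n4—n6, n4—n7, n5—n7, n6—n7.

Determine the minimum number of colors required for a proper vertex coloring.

n1, n2, n4, n6, n7 form a clique, so at least 5 colors are needed.
5 colors suffice: color red → {n1, n5, n8}; color blue → {n6, n9}; color green → {n3, n7}; color yellow → {n2}; color purple → {n4}. No two adjacent vertices share a color.

5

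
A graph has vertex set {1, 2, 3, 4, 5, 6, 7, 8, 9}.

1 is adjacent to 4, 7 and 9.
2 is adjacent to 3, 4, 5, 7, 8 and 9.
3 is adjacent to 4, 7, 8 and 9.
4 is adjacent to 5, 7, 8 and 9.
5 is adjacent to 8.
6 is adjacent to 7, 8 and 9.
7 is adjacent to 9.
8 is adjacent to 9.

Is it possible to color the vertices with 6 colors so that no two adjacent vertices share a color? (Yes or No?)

Yes

The chromatic number is 5. 2, 3, 4, 8, 9 are pairwise adjacent (a clique of size 5), so at least 5 colors are needed.
5 colors suffice: color a → {5, 9}; color b → {4, 6}; color c → {7, 8}; color d → {1, 2}; color e → {3}.
Since 6 ≥ 5, a proper 6-coloring certainly exists.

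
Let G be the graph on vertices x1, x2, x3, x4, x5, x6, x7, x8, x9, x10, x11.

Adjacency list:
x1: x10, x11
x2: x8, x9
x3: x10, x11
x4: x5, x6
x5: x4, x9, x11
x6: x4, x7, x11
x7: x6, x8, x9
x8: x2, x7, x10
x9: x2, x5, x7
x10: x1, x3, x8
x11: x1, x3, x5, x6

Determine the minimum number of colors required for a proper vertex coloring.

The cycle x5-x4-x6-x7-x9-x5 has odd length 5, so it cannot be 2-colored; at least 3 colors are needed.
3 colors suffice: color 1 → {x4, x9, x10, x11}; color 2 → {x1, x3, x5, x6, x8}; color 3 → {x2, x7}. Every edge joins two different colors.

3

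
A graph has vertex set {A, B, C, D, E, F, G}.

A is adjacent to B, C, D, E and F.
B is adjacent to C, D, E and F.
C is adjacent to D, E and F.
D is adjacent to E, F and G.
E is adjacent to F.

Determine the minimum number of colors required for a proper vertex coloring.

6

A, B, C, D, E, F form a clique, so at least 6 colors are needed.
6 colors suffice: color 1 → {D}; color 2 → {A, G}; color 3 → {E}; color 4 → {C}; color 5 → {F}; color 6 → {B}. Every edge joins two different colors.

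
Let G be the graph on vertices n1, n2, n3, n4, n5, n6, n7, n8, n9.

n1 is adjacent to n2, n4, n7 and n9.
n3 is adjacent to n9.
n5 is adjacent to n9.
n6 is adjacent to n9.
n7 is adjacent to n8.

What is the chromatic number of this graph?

n7 and n8 are adjacent, so at least 2 colors are needed.
A valid assignment using 2 colors: n1=1, n2=2, n3=1, n4=2, n5=1, n6=1, n7=2, n8=1, n9=2. Each edge has distinct colors on its endpoints.

2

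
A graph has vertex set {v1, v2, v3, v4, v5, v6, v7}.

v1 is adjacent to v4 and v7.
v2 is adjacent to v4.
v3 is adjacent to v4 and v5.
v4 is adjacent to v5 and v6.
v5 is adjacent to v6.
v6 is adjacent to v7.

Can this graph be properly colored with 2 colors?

v3, v4, v5 form a triangle, so at least 3 colors are needed.
So 2 colors are not enough.

No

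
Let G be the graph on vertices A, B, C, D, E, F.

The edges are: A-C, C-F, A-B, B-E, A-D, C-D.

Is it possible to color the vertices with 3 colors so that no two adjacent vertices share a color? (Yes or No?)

Yes

The chromatic number is 3. A, C, D are mutually adjacent, so at least 3 colors are needed.
3 colors suffice: color 1 → {B, C}; color 2 → {A, E, F}; color 3 → {D}.
That is already a proper 3-coloring.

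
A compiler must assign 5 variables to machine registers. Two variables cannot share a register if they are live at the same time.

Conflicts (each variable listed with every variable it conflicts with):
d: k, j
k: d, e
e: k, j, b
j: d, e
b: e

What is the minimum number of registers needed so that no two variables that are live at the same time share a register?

2

e and j conflict, so at least 2 registers are needed.
2 registers suffice: d=1, k=2, e=1, j=2, b=2. No two conflicting variables share a register.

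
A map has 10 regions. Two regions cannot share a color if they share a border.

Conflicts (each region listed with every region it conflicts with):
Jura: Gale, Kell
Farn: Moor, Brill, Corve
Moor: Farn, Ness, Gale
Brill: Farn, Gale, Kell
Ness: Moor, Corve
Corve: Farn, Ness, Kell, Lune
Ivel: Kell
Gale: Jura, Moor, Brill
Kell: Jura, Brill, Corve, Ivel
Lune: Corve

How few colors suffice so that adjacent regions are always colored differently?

2

Farn and Moor conflict, so at least 2 colors are needed.
2 colors suffice: color 1 → {Jura, Moor, Brill, Corve, Ivel}; color 2 → {Farn, Ness, Gale, Kell, Lune}. Every pair that conflicts lands in different colors.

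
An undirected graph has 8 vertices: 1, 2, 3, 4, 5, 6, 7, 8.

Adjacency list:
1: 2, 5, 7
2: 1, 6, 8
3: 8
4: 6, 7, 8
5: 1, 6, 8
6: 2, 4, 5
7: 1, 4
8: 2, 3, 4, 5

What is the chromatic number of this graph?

The cycle 5-1-7-4-6-5 has odd length 5, so it cannot be 2-colored; at least 3 colors are needed.
3 colors suffice: 1=a, 2=b, 3=b, 4=b, 5=b, 6=a, 7=c, 8=a. No two adjacent vertices share a color.

3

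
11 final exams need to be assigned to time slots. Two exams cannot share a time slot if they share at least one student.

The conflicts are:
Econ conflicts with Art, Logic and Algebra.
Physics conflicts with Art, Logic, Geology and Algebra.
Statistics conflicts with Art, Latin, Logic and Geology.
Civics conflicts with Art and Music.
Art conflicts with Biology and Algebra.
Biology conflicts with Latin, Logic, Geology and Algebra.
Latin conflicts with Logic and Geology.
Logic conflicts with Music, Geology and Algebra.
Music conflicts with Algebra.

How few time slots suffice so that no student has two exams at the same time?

4

Biology, Latin, Logic, Geology all conflict with each other, so at least 4 time slots are needed.
A valid assignment using 4 time slots: Econ=3, Physics=3, Statistics=3, Civics=2, Art=1, Biology=3, Latin=4, Logic=1, Music=3, Geology=2, Algebra=2. No two conflicting exams share a time slot.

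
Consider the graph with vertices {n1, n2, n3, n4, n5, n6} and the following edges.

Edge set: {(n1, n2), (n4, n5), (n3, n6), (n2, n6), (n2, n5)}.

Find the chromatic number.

2

n4 and n5 are adjacent, so at least 2 colors are needed.
2 colors suffice: color 1 → {n2, n3, n4}; color 2 → {n1, n5, n6}. Each edge has distinct colors on its endpoints.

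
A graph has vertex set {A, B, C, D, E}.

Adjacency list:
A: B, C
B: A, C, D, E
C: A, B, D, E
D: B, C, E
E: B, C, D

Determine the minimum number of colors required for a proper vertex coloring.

B, C, D, E are mutually adjacent (a clique of size 4), so at least 4 colors are needed.
One proper 4-coloring: A=green, B=red, C=blue, D=yellow, E=green. Every edge joins two different colors.

4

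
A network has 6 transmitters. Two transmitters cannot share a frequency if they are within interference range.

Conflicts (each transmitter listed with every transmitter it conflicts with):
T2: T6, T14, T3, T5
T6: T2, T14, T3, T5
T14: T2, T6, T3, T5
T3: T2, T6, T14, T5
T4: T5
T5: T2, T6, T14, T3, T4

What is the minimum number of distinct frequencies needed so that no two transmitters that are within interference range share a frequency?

T2, T6, T14, T3, T5 all conflict with each other, so at least 5 frequencies are needed.
5 frequencies suffice: T2=3, T6=5, T14=4, T3=2, T4=2, T5=1. Every pair that conflicts lands in different frequencies.

5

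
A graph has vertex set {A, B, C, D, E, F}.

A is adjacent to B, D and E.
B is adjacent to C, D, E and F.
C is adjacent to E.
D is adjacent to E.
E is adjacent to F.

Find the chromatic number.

A, B, D, E form a clique, so at least 4 colors are needed.
One proper 4-coloring: A=4, B=1, C=3, D=3, E=2, F=3. No two adjacent vertices share a color.

4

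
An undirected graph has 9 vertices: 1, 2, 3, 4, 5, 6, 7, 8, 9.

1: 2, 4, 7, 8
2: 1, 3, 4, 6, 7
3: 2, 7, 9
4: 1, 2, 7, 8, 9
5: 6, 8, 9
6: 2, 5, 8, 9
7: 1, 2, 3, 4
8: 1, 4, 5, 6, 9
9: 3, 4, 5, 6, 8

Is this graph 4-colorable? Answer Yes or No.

The chromatic number is 4. 1, 2, 4, 7 are pairwise adjacent (a clique of size 4), so at least 4 colors are needed.
4 colors suffice: color a → {3, 4, 6}; color b → {2, 9}; color c → {7, 8}; color d → {1, 5}.
That is already a proper 4-coloring.

Yes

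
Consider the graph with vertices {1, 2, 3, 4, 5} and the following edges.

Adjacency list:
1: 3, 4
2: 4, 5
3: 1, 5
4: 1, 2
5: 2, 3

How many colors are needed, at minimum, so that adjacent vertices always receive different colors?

3

The cycle 1-3-5-2-4-1 has odd length 5, so it cannot be 2-colored; at least 3 colors are needed.
3 colors suffice: color a → {1, 5}; color b → {2, 3}; color c → {4}. No two adjacent vertices share a color.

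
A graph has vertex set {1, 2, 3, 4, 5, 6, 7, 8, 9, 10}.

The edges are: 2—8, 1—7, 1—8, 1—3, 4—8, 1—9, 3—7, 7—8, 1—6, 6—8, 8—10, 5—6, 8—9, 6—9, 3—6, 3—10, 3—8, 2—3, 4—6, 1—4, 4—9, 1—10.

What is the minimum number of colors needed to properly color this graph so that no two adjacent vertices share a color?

5

1, 4, 6, 8, 9 are pairwise adjacent (a clique of size 5), so at least 5 colors are needed.
One proper 5-coloring: 1=b, 2=b, 3=d, 4=d, 5=a, 6=c, 7=c, 8=a, 9=e, 10=c. Each edge has distinct colors on its endpoints.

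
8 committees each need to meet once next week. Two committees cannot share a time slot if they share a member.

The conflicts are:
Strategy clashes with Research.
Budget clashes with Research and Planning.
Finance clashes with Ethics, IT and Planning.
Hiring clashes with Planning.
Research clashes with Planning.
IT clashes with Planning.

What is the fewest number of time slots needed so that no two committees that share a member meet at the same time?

3

Finance, IT, Planning are mutually in conflict, so at least 3 time slots are needed.
A valid assignment using 3 time slots: Strategy=1, Budget=3, Finance=2, Hiring=2, Ethics=1, Research=2, IT=3, Planning=1. Each listed conflict is separated.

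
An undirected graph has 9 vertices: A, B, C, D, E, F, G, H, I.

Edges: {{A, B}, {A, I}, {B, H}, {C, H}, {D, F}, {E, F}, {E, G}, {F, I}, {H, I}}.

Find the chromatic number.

A and I are adjacent, so at least 2 colors are needed.
A valid assignment using 2 colors: A=1, B=2, C=2, D=2, E=2, F=1, G=1, H=1, I=2. No two adjacent vertices share a color.

2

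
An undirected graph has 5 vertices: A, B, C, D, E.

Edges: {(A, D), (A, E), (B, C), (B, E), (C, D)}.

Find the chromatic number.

3

The cycle A-D-C-B-E-A has odd length 5, so it cannot be 2-colored; at least 3 colors are needed.
3 colors suffice: A=1, B=2, C=1, D=2, E=3. No two adjacent vertices share a color.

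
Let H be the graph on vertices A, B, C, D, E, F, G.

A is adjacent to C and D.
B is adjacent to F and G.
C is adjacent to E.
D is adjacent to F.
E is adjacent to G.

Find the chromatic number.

3

The cycle F-D-A-C-E-G-B-F has odd length 7, so it cannot be 2-colored; at least 3 colors are needed.
One proper 3-coloring: A=2, B=1, C=1, D=1, E=3, F=2, G=2. Every edge joins two different colors.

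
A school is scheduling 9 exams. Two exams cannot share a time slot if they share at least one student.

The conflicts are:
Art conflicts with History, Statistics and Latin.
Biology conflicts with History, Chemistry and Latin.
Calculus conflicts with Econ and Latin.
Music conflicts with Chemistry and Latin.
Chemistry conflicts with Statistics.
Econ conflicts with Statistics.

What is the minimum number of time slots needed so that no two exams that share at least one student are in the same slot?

3

The cycle History-Art-Statistics-Chemistry-Biology-History has odd length 5, so it cannot be 2-colored; at least 3 time slots are needed.
3 time slots suffice: time slot 1 → {History, Statistics, Latin}; time slot 2 → {Art, Calculus, Chemistry}; time slot 3 → {Biology, Music, Econ}. Every pair that conflicts lands in different time slots.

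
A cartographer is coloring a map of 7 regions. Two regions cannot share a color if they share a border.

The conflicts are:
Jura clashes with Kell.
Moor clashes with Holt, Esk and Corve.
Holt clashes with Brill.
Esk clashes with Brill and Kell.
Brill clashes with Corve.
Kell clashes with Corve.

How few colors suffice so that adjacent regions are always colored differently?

Jura and Kell conflict, so at least 2 colors are needed.
2 colors suffice: color 1 → {Jura, Holt, Esk, Corve}; color 2 → {Moor, Brill, Kell}. No two conflicting regions share a color.

2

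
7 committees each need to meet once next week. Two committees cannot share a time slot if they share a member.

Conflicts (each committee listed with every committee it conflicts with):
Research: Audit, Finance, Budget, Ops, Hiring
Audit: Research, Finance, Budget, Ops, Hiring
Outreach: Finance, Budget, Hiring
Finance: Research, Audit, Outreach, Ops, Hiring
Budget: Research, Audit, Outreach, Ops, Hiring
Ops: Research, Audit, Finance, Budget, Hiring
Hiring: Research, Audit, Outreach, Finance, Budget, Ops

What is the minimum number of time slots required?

Research, Audit, Finance, Ops, Hiring pairwise conflict, so at least 5 time slots are needed.
Using 5 time slots: Research=4, Audit=2, Outreach=2, Finance=3, Budget=3, Ops=5, Hiring=1. No two conflicting committees share a time slot.

5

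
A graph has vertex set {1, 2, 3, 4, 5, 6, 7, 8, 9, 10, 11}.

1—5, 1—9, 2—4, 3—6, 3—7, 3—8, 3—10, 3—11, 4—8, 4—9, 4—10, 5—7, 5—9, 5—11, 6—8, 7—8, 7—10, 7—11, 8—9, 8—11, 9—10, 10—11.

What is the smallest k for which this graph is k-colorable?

3, 7, 10, 11 are mutually adjacent (a clique of size 4), so at least 4 colors are needed.
4 colors suffice: 1=c, 2=a, 3=b, 4=c, 5=a, 6=c, 7=d, 8=a, 9=b, 10=a, 11=c. No two adjacent vertices share a color.

4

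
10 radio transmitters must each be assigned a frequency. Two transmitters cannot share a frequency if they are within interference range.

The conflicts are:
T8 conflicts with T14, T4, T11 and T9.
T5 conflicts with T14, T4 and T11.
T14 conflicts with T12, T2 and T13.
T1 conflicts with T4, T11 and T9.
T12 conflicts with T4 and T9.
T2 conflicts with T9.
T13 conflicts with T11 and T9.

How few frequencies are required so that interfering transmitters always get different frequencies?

2

T14 and T2 conflict, so at least 2 frequencies are needed.
2 frequencies suffice: frequency 1 → {T14, T4, T11, T9}; frequency 2 → {T8, T5, T1, T12, T2, T13}. No two conflicting transmitters share a frequency.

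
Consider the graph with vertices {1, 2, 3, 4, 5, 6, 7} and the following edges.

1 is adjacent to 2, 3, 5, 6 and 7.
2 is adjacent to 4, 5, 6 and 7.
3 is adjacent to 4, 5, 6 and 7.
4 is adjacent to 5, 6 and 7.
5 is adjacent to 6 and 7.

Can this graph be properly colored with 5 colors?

Yes

The chromatic number is 4. 3, 4, 5, 6 are mutually adjacent (a clique of size 4), so at least 4 colors are needed.
A valid assignment using 4 colors: 1=blue, 2=yellow, 3=yellow, 4=blue, 5=red, 6=green, 7=green.
Since 5 ≥ 4, a proper 5-coloring certainly exists.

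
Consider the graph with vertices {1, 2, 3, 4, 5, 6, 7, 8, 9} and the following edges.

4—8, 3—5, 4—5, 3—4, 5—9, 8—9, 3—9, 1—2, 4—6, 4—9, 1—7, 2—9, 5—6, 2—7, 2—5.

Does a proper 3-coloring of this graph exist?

No

3, 4, 5, 9 form a clique, so at least 4 colors are needed.
So 3 colors are not enough.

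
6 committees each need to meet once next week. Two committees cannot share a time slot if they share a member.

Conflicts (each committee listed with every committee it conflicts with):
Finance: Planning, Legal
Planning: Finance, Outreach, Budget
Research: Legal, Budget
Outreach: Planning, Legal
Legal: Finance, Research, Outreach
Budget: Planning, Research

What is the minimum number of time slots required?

The cycle Outreach-Legal-Research-Budget-Planning-Outreach has odd length 5, so it cannot be 2-colored; at least 3 time slots are needed.
3 time slots suffice: time slot 1 → {Planning, Legal}; time slot 2 → {Finance, Research, Outreach}; time slot 3 → {Budget}. No two conflicting committees share a time slot.

3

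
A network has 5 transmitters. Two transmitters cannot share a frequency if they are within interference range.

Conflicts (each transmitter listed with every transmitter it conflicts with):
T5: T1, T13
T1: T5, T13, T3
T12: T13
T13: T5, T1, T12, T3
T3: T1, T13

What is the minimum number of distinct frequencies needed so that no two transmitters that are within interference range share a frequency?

3

T1, T13, T3 are mutually in conflict, so at least 3 frequencies are needed.
3 frequencies suffice: frequency 1 → {T13}; frequency 2 → {T1, T12}; frequency 3 → {T5, T3}. No two conflicting transmitters share a frequency.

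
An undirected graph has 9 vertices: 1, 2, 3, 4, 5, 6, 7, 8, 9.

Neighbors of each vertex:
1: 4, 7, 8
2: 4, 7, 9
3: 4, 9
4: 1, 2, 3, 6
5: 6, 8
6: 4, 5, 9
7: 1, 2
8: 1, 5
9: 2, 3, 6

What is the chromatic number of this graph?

3

The cycle 8-1-4-6-5-8 has odd length 5, so it cannot be 2-colored; at least 3 colors are needed.
3 colors suffice: color red → {4, 7, 8, 9}; color blue → {1, 2, 3, 6}; color green → {5}. No two adjacent vertices share a color.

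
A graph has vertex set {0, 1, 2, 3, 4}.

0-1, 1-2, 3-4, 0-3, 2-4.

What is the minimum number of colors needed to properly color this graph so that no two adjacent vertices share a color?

3

The cycle 3-0-1-2-4-3 has odd length 5, so it cannot be 2-colored; at least 3 colors are needed.
3 colors suffice: color a → {1, 3}; color b → {0, 4}; color c → {2}. Each edge has distinct colors on its endpoints.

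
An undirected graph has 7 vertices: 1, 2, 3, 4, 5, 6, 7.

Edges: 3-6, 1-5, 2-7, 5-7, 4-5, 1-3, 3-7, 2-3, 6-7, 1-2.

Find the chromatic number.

1, 2, 3 are pairwise adjacent, so at least 3 colors are needed.
3 colors suffice: color red → {3, 5}; color blue → {1, 4, 7}; color green → {2, 6}. Each edge has distinct colors on its endpoints.

3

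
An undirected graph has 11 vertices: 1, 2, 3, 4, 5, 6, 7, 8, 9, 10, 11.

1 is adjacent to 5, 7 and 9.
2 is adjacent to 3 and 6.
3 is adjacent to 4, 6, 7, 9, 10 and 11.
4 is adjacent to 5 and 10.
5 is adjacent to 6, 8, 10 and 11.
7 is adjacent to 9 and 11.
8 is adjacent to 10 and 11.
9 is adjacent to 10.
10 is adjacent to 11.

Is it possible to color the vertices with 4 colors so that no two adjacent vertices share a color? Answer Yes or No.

The chromatic number is 4. 5, 8, 10, 11 form a clique, so at least 4 colors are needed.
4 colors suffice: color red → {3, 5}; color blue → {6, 7, 10}; color green → {2, 4, 9, 11}; color yellow → {1, 8}.
That is already a proper 4-coloring.

Yes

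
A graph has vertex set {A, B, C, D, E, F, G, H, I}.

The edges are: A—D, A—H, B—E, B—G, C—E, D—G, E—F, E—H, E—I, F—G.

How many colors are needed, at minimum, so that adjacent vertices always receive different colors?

2

D and G are adjacent, so at least 2 colors are needed.
2 colors suffice: color red → {A, E, G}; color blue → {B, C, D, F, H, I}. Each edge has distinct colors on its endpoints.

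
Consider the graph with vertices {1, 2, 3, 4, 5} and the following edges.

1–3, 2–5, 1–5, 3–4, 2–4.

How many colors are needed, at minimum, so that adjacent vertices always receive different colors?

The cycle 1-3-4-2-5-1 has odd length 5, so it cannot be 2-colored; at least 3 colors are needed.
3 colors suffice: color a → {4, 5}; color b → {2, 3}; color c → {1}. Every edge joins two different colors.

3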